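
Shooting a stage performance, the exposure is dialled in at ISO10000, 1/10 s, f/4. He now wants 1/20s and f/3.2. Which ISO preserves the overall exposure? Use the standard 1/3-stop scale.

Shutter speed: 1/10 → 1/13 → 1/15 → 1/20 — 1 stop faster (darker).
Aperture: f/4 → f/3.5 → f/3.2 — 2/3 stop wider (brighter).
Net change so far: 1/3 stop darker. Offset with the ISO: 10000 → 12800.

ISO 12800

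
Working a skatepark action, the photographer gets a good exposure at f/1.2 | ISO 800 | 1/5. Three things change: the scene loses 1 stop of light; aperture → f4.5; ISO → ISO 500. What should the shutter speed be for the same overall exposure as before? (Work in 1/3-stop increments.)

8 s

Scene light: 1 stop darker.
Aperture: f/1.2 → f/1.4 → f/1.6 → f/1.8 → f/2 → f/2.2 → f/2.5 → f/2.8 → f/3.2 → f/3.5 → f/4 → f/4.5 — 3 2/3 stops narrower (darker).
ISO: 800 → 640 → 500 — 2/3 stop lower (darker).
Net so far: 5 1/3 stops darker. Shutter speed: 1/5 → 1/4 → 0.3 → 0.4 → 0.5 → 0.6 → 0.8 → 1 → 1.3 → 1.6 → 2 → 2.5 → 3.2 → 4 → 5 → 6 → 8.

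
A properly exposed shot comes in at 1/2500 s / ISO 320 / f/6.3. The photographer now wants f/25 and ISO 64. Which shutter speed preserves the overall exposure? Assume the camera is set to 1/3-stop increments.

Aperture: f/6.3 → f/7.1 → f/8 → f/9 → f/10 → f/11 → f/13 → f/14 → f/16 → f/18 → f/20 → f/22 → f/25 — 4 stops narrower (darker).
ISO: 320 → 250 → 200 → 160 → 125 → 100 → 80 → 64 — 2 1/3 stops dropped (darker).
Net change so far: 6 1/3 stops darker. Offset with the shutter speed: 1/2500 → 1/2000 → 1/1600 → 1/1250 → 1/1000 → 1/800 → 1/640 → 1/500 → 1/400 → 1/320 → 1/250 → 1/200 → 1/160 → 1/125 → 1/100 → 1/80 → 1/60 → 1/50 → 1/40 → 1/30.

1/30s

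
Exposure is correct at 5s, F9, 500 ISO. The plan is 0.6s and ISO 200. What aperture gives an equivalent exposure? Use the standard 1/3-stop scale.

f/2

Shutter speed: 5 → 4 → 3.2 → 2.5 → 2 → 1.6 → 1.3 → 1 → 0.8 → 0.6 — 3 stops shorter (darker).
ISO: 500 → 400 → 320 → 250 → 200 — 1 1/3 stops lower (darker).
Net change so far: 4 1/3 stops darker. Offset with the aperture: f/9 → f/8 → f/7.1 → f/6.3 → f/5.6 → f/5 → f/4.5 → f/4 → f/3.5 → f/3.2 → f/2.8 → f/2.5 → f/2.2 → f/2.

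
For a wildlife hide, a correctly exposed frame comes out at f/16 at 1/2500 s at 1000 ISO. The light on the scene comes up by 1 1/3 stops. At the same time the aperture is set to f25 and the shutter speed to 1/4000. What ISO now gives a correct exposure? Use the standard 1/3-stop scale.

Scene light: 1 1/3 stops brighter.
Aperture: f/16 → f/18 → f/20 → f/22 → f/25 — 1 1/3 stops stopped down (darker).
Shutter speed: 1/2500 → 1/3200 → 1/4000 — 2/3 stop shorter (darker).
Net so far: 2/3 stop darker. ISO: 1000 → 1250 → 1600.

ISO 1600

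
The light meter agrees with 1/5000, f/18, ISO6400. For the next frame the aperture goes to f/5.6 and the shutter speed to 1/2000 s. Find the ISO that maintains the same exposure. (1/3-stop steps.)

ISO 250

Aperture: f/18 → f/16 → f/14 → f/13 → f/11 → f/10 → f/9 → f/8 → f/7.1 → f/6.3 → f/5.6 — 3 1/3 stops opened up (brighter).
Shutter speed: 1/5000 → 1/4000 → 1/3200 → 1/2500 → 1/2000 — 1 1/3 stops longer (brighter).
Net change so far: 4 2/3 stops brighter. Offset with the ISO: 6400 → 5000 → 4000 → 3200 → 2500 → 2000 → 1600 → 1250 → 1000 → 800 → 640 → 500 → 400 → 320 → 250.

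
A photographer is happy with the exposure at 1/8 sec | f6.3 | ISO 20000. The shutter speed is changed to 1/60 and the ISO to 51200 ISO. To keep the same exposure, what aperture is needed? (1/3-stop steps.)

Shutter speed: 1/8 → 1/10 → 1/13 → 1/15 → 1/20 → 1/25 → 1/30 → 1/40 → 1/50 → 1/60 — 3 stops faster (darker).
ISO: 20000 → 25600 → 32000 → 40000 → 51200 — 1 1/3 stops higher (brighter).
Net change so far: 1 2/3 stops darker. Offset with the aperture: f/6.3 → f/5.6 → f/5 → f/4.5 → f/4 → f/3.5.

f/3.5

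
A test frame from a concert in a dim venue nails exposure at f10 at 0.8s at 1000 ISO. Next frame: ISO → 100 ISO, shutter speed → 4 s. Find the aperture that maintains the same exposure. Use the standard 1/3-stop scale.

f/7.1

ISO: 1000 → 800 → 640 → 500 → 400 → 320 → 250 → 200 → 160 → 125 → 100 — 3 1/3 stops dropped (darker).
Shutter speed: 0.8 → 1 → 1.3 → 1.6 → 2 → 2.5 → 3.2 → 4 — 2 1/3 stops longer (brighter).
Net change so far: 1 stop darker. Offset with the aperture: f/10 → f/9 → f/8 → f/7.1.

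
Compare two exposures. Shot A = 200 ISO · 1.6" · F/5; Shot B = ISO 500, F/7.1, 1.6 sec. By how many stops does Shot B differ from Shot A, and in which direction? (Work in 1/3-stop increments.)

1/3 stop brighter

Aperture: f/5 → f/5.6 → f/6.3 → f/7.1 — 1 stop narrower (darker).
Shutter speed: unchanged.
ISO: 200 → 250 → 320 → 400 → 500 — 1 1/3 stops raised (brighter).
Net: −1 +1 1/3 = +1/3 stops.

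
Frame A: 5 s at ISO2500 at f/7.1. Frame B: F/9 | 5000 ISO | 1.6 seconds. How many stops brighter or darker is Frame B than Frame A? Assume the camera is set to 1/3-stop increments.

1 1/3 stops darker

Aperture: f/7.1 → f/8 → f/9 — 2/3 stop stopped down (darker).
Shutter speed: 5 → 4 → 3.2 → 2.5 → 2 → 1.6 — 1 2/3 stops faster (darker).
ISO: 2500 → 3200 → 4000 → 5000 — 1 stop higher (brighter).
Net: −2/3 −1 2/3 +1 = −1 1/3 stops.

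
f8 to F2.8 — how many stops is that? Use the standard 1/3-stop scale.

f/8 → f/7.1 → f/6.3 → f/5.6 → f/5 → f/4.5 → f/4 → f/3.5 → f/3.2 → f/2.8 — count the steps: 9 third-stops = 3 stops.

3 stops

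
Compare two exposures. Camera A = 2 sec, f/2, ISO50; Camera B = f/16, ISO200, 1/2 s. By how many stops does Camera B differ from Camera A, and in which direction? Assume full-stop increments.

Aperture: f/2 → f/2.8 → f/4 → f/5.6 → f/8 → f/11 → f/16 — 6 stops smaller aperture (darker).
Shutter speed: 2 → 1 → 1/2 — 2 stops shorter (darker).
ISO: 50 → 100 → 200 — 2 stops raised (brighter).
Net: −6 −2 +2 = −6 stops.

6 stops darker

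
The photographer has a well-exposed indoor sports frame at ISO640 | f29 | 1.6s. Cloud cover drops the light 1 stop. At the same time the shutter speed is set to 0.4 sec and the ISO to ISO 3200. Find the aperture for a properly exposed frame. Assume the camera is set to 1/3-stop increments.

Scene light: 1 stop darker.
Shutter speed: 1.6 → 1.3 → 1 → 0.8 → 0.6 → 0.5 → 0.4 — 2 stops faster (darker).
ISO: 640 → 800 → 1000 → 1250 → 1600 → 2000 → 2500 → 3200 — 2 1/3 stops higher (brighter).
Net so far: 2/3 stop darker. Aperture: f/29 → f/25 → f/22.

f/22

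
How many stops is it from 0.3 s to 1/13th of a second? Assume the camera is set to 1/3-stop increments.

0.3 → 1/4 → 1/5 → 1/6 → 1/8 → 1/10 → 1/13 — count the steps: 6 third-stops = 2 stops.

2 stops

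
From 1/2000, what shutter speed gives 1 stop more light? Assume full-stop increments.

1/1000s

Shutter speed: 1/2000 → 1/1000 — 1 stop longer (brighter).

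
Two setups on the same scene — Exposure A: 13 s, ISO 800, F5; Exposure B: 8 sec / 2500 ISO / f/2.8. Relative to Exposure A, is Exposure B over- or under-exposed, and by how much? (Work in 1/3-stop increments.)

Aperture: f/5 → f/4.5 → f/4 → f/3.5 → f/3.2 → f/2.8 — 1 2/3 stops opened up (brighter).
Shutter speed: 13 → 10 → 8 — 2/3 stop faster (darker).
ISO: 800 → 1000 → 1250 → 1600 → 2000 → 2500 — 1 2/3 stops higher (brighter).
Net: +1 2/3 −2/3 +1 2/3 = +2 2/3 stops.

2 2/3 stops brighter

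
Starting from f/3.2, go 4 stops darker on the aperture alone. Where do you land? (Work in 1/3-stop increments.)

f/13

Aperture: f/3.2 → f/3.5 → f/4 → f/4.5 → f/5 → f/5.6 → f/6.3 → f/7.1 → f/8 → f/9 → f/10 → f/11 → f/13 — 4 stops smaller aperture (darker).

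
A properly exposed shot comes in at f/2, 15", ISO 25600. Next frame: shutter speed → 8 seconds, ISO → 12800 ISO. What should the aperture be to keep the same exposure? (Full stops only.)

Shutter speed: 15 → 8 — 1 stop shorter (darker).
ISO: 25600 → 12800 — 1 stop dropped (darker).
Net change so far: 2 stops darker. Offset with the aperture: f/2 → f/1.4 → f/1.0.

f/1.0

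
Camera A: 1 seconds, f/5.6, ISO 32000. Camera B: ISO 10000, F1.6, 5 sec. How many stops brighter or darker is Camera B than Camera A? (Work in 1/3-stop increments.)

Aperture: f/5.6 → f/5 → f/4.5 → f/4 → f/3.5 → f/3.2 → f/2.8 → f/2.5 → f/2.2 → f/2 → f/1.8 → f/1.6 — 3 2/3 stops larger aperture (brighter).
Shutter speed: 1 → 1.3 → 1.6 → 2 → 2.5 → 3.2 → 4 → 5 — 2 1/3 stops slower (brighter).
ISO: 32000 → 25600 → 20000 → 16000 → 12800 → 10000 — 1 2/3 stops lower (darker).
Net: +3 2/3 +2 1/3 −1 2/3 = +4 1/3 stops.

4 1/3 stops brighter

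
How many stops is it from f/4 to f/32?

6 stops

f/4 → f/5.6 → f/8 → f/11 → f/16 → f/22 → f/32 — count the steps: 6 stops.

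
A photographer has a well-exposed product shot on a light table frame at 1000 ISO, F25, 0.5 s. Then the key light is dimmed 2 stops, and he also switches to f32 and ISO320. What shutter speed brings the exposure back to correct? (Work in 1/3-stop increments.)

10 s

Scene light: 2 stops darker.
Aperture: f/25 → f/29 → f/32 — 2/3 stop stopped down (darker).
ISO: 1000 → 800 → 640 → 500 → 400 → 320 — 1 2/3 stops dropped (darker).
Net so far: 4 1/3 stops darker. Shutter speed: 0.5 → 0.6 → 0.8 → 1 → 1.3 → 1.6 → 2 → 2.5 → 3.2 → 4 → 5 → 6 → 8 → 10.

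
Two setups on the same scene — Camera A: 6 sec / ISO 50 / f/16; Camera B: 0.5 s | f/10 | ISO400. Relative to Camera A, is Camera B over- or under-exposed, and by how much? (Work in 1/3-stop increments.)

2/3 stop brighter

Aperture: f/16 → f/14 → f/13 → f/11 → f/10 — 1 1/3 stops wider (brighter).
Shutter speed: 6 → 5 → 4 → 3.2 → 2.5 → 2 → 1.6 → 1.3 → 1 → 0.8 → 0.6 → 0.5 — 3 2/3 stops faster (darker).
ISO: 50 → 64 → 80 → 100 → 125 → 160 → 200 → 250 → 320 → 400 — 3 stops raised (brighter).
Net: +1 1/3 −3 2/3 +3 = +2/3 stops.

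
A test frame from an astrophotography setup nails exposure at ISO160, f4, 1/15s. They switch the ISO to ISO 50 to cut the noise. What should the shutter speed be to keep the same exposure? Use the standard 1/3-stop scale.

1/5s

ISO: 160 → 125 → 100 → 80 → 64 → 50 — 1 2/3 stops lower (darker).
Need 1 2/3 stops brighter from the shutter speed: 1/15 → 1/13 → 1/10 → 1/8 → 1/6 → 1/5.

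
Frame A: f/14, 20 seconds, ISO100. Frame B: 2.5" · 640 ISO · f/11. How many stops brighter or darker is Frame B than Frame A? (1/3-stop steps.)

1/3 stop brighter

Aperture: f/14 → f/13 → f/11 — 2/3 stop larger aperture (brighter).
Shutter speed: 20 → 15 → 13 → 10 → 8 → 6 → 5 → 4 → 3.2 → 2.5 — 3 stops shorter (darker).
ISO: 100 → 125 → 160 → 200 → 250 → 320 → 400 → 500 → 640 — 2 2/3 stops raised (brighter).
Net: +2/3 −3 +2 2/3 = +1/3 stops.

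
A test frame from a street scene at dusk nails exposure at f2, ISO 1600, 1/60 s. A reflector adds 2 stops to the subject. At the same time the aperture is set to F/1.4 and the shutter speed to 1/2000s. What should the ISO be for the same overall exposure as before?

Scene light: 2 stops brighter.
Aperture: f/2 → f/1.4 — 1 stop larger aperture (brighter).
Shutter speed: 1/60 → 1/125 → 1/250 → 1/500 → 1/1000 → 1/2000 — 5 stops faster (darker).
Net so far: 2 stops darker. ISO: 1600 → 3200 → 6400.

ISO 6400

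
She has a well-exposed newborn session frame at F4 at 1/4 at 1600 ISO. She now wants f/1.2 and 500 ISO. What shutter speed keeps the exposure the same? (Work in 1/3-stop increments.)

1/13s

Aperture: f/4 → f/3.5 → f/3.2 → f/2.8 → f/2.5 → f/2.2 → f/2 → f/1.8 → f/1.6 → f/1.4 → f/1.2 — 3 1/3 stops opened up (brighter).
ISO: 1600 → 1250 → 1000 → 800 → 640 → 500 — 1 2/3 stops dropped (darker).
Net change so far: 1 2/3 stops brighter. Offset with the shutter speed: 1/4 → 1/5 → 1/6 → 1/8 → 1/10 → 1/13.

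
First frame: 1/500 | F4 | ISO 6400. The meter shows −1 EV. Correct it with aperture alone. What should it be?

f/2.8

Underexposed by 1 stop → need 1 stop brighter.
Aperture: f/4 → f/2.8.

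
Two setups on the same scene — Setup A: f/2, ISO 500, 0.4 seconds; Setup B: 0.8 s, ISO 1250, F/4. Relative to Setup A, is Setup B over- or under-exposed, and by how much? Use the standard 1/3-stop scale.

1/3 stop brighter

Aperture: f/2 → f/2.2 → f/2.5 → f/2.8 → f/3.2 → f/3.5 → f/4 — 2 stops smaller aperture (darker).
Shutter speed: 0.4 → 0.5 → 0.6 → 0.8 — 1 stop longer (brighter).
ISO: 500 → 640 → 800 → 1000 → 1250 — 1 1/3 stops raised (brighter).
Net: −2 +1 +1 1/3 = +1/3 stops.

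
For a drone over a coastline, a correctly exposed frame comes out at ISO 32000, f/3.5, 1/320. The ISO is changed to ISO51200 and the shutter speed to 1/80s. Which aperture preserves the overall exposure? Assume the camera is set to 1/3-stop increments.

ISO: 32000 → 40000 → 51200 — 2/3 stop higher (brighter).
Shutter speed: 1/320 → 1/250 → 1/200 → 1/160 → 1/125 → 1/100 → 1/80 — 2 stops longer (brighter).
Net change so far: 2 2/3 stops brighter. Offset with the aperture: f/3.5 → f/4 → f/4.5 → f/5 → f/5.6 → f/6.3 → f/7.1 → f/8 → f/9.

f/9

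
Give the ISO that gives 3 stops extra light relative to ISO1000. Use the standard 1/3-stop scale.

ISO 8000

ISO: 1000 → 1250 → 1600 → 2000 → 2500 → 3200 → 4000 → 5000 → 6400 → 8000 — 3 stops raised (brighter).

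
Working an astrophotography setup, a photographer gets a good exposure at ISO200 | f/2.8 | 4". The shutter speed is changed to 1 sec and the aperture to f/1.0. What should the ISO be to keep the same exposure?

Shutter speed: 4 → 2 → 1 — 2 stops shorter (darker).
Aperture: f/2.8 → f/2 → f/1.4 → f/1.0 — 3 stops larger aperture (brighter).
Net change so far: 1 stop brighter. Offset with the ISO: 200 → 100.

ISO 100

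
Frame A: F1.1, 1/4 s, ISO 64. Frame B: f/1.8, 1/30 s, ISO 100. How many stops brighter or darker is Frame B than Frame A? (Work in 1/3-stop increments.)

3 2/3 stops darker

Aperture: f/1.1 → f/1.2 → f/1.4 → f/1.6 → f/1.8 — 1 1/3 stops narrower (darker).
Shutter speed: 1/4 → 1/5 → 1/6 → 1/8 → 1/10 → 1/13 → 1/15 → 1/20 → 1/25 → 1/30 — 3 stops shorter (darker).
ISO: 64 → 80 → 100 — 2/3 stop raised (brighter).
Net: −1 1/3 −3 +2/3 = −3 2/3 stops.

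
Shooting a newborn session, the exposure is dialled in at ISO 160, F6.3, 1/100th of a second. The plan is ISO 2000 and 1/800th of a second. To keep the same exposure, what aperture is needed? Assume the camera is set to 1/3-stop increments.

ISO: 160 → 200 → 250 → 320 → 400 → 500 → 640 → 800 → 1000 → 1250 → 1600 → 2000 — 3 2/3 stops higher (brighter).
Shutter speed: 1/100 → 1/125 → 1/160 → 1/200 → 1/250 → 1/320 → 1/400 → 1/500 → 1/640 → 1/800 — 3 stops shorter (darker).
Net change so far: 2/3 stop brighter. Offset with the aperture: f/6.3 → f/7.1 → f/8.

f/8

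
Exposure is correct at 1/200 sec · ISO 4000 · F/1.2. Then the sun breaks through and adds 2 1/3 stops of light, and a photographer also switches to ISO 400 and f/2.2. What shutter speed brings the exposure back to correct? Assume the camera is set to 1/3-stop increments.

Scene light: 2 1/3 stops brighter.
ISO: 4000 → 3200 → 2500 → 2000 → 1600 → 1250 → 1000 → 800 → 640 → 500 → 400 — 3 1/3 stops lower (darker).
Aperture: f/1.2 → f/1.4 → f/1.6 → f/1.8 → f/2 → f/2.2 — 1 2/3 stops smaller aperture (darker).
Net so far: 2 2/3 stops darker. Shutter speed: 1/200 → 1/160 → 1/125 → 1/100 → 1/80 → 1/60 → 1/50 → 1/40 → 1/30.

1/30s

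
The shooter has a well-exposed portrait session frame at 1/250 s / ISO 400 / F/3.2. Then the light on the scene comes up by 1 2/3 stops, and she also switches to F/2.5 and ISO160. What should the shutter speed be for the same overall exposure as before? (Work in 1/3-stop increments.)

Scene light: 1 2/3 stops brighter.
Aperture: f/3.2 → f/2.8 → f/2.5 — 2/3 stop wider (brighter).
ISO: 400 → 320 → 250 → 200 → 160 — 1 1/3 stops dropped (darker).
Net so far: 1 stop brighter. Shutter speed: 1/250 → 1/320 → 1/400 → 1/500.

1/500s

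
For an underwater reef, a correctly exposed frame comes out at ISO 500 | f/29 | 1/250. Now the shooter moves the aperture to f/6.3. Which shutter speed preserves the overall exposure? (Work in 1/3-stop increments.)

Aperture: f/29 → f/25 → f/22 → f/20 → f/18 → f/16 → f/14 → f/13 → f/11 → f/10 → f/9 → f/8 → f/7.1 → f/6.3 — 4 1/3 stops wider (brighter).
Need 4 1/3 stops darker from the shutter speed: 1/250 → 1/320 → 1/400 → 1/500 → 1/640 → 1/800 → 1/1000 → 1/1250 → 1/1600 → 1/2000 → 1/2500 → 1/3200 → 1/4000 → 1/5000.

1/5000s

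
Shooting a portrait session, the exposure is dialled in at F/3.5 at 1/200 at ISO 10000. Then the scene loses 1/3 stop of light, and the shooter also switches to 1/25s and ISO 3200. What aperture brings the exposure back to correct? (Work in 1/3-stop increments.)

f/5

Scene light: 1/3 stop darker.
Shutter speed: 1/200 → 1/160 → 1/125 → 1/100 → 1/80 → 1/60 → 1/50 → 1/40 → 1/30 → 1/25 — 3 stops longer (brighter).
ISO: 10000 → 8000 → 6400 → 5000 → 4000 → 3200 — 1 2/3 stops dropped (darker).
Net so far: 1 stop brighter. Aperture: f/3.5 → f/4 → f/4.5 → f/5.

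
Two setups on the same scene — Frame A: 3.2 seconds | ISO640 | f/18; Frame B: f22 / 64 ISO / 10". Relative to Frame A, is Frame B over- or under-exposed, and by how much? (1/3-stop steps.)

2 1/3 stops darker

Aperture: f/18 → f/20 → f/22 — 2/3 stop narrower (darker).
Shutter speed: 3.2 → 4 → 5 → 6 → 8 → 10 — 1 2/3 stops longer (brighter).
ISO: 640 → 500 → 400 → 320 → 250 → 200 → 160 → 125 → 100 → 80 → 64 — 3 1/3 stops dropped (darker).
Net: −2/3 +1 2/3 −3 1/3 = −2 1/3 stops.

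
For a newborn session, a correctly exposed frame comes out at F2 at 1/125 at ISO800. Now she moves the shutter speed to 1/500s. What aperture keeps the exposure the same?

Shutter speed: 1/125 → 1/250 → 1/500 — 2 stops faster (darker).
Need 2 stops brighter from the aperture: f/2 → f/1.4 → f/1.0.

f/1.0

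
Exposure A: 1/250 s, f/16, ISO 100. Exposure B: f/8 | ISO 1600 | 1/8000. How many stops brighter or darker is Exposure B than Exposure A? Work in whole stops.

1 stop brighter

Aperture: f/16 → f/11 → f/8 — 2 stops opened up (brighter).
Shutter speed: 1/250 → 1/500 → 1/1000 → 1/2000 → 1/4000 → 1/8000 — 5 stops shorter (darker).
ISO: 100 → 200 → 400 → 800 → 1600 — 4 stops higher (brighter).
Net: +2 −5 +4 = +1 stop.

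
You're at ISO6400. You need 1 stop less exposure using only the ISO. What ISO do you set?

ISO: 6400 → 3200 — 1 stop lower (darker).

ISO 3200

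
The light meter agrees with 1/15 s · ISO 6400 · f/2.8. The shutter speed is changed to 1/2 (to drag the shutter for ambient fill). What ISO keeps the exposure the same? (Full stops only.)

Shutter speed: 1/15 → 1/8 → 1/4 → 1/2 — 3 stops slower (brighter).
Need 3 stops darker from the ISO: 6400 → 3200 → 1600 → 800.

ISO 800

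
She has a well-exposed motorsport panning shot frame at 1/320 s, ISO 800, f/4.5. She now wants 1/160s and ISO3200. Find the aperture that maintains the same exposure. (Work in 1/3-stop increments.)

Shutter speed: 1/320 → 1/250 → 1/200 → 1/160 — 1 stop slower (brighter).
ISO: 800 → 1000 → 1250 → 1600 → 2000 → 2500 → 3200 — 2 stops raised (brighter).
Net change so far: 3 stops brighter. Offset with the aperture: f/4.5 → f/5 → f/5.6 → f/6.3 → f/7.1 → f/8 → f/9 → f/10 → f/11 → f/13.

f/13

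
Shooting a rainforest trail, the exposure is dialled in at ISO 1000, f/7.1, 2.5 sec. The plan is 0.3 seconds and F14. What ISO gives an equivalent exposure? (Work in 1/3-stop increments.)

ISO 32000

Shutter speed: 2.5 → 2 → 1.6 → 1.3 → 1 → 0.8 → 0.6 → 0.5 → 0.4 → 0.3 — 3 stops shorter (darker).
Aperture: f/7.1 → f/8 → f/9 → f/10 → f/11 → f/13 → f/14 — 2 stops smaller aperture (darker).
Net change so far: 5 stops darker. Offset with the ISO: 1000 → 1250 → 1600 → 2000 → 2500 → 3200 → 4000 → 5000 → 6400 → 8000 → 10000 → 12800 → 16000 → 20000 → 25600 → 32000.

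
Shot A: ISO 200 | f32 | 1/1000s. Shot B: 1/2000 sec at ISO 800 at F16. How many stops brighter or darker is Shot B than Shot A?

Aperture: f/32 → f/22 → f/16 — 2 stops opened up (brighter).
Shutter speed: 1/1000 → 1/2000 — 1 stop shorter (darker).
ISO: 200 → 400 → 800 — 2 stops higher (brighter).
Net: +2 −1 +2 = +3 stops.

3 stops brighter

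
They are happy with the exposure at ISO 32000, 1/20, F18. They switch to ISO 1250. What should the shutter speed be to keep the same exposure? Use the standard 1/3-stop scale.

1.3 s

ISO: 32000 → 25600 → 20000 → 16000 → 12800 → 10000 → 8000 → 6400 → 5000 → 4000 → 3200 → 2500 → 2000 → 1600 → 1250 — 4 2/3 stops lower (darker).
Need 4 2/3 stops brighter from the shutter speed: 1/20 → 1/15 → 1/13 → 1/10 → 1/8 → 1/6 → 1/5 → 1/4 → 0.3 → 0.4 → 0.5 → 0.6 → 0.8 → 1 → 1.3.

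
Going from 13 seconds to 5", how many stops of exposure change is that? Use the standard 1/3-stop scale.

1 1/3 stops

13 → 10 → 8 → 6 → 5 — count the steps: 4 third-stops = 1 1/3 stops.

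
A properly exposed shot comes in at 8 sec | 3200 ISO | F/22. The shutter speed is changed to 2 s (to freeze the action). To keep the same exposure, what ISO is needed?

ISO 12800

Shutter speed: 8 → 4 → 2 — 2 stops faster (darker).
Need 2 stops brighter from the ISO: 3200 → 6400 → 12800.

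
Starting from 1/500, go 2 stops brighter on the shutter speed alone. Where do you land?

Shutter speed: 1/500 → 1/250 → 1/125 — 2 stops longer (brighter).

1/125s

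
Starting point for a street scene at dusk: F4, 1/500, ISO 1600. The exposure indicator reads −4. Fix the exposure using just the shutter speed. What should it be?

Underexposed by 4 stops → need 4 stops brighter.
Shutter speed: 1/500 → 1/250 → 1/125 → 1/60 → 1/30.

1/30s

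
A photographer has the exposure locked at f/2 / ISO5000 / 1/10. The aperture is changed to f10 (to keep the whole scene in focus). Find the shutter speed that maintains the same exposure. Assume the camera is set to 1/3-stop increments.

2.5 s

Aperture: f/2 → f/2.2 → f/2.5 → f/2.8 → f/3.2 → f/3.5 → f/4 → f/4.5 → f/5 → f/5.6 → f/6.3 → f/7.1 → f/8 → f/9 → f/10 — 4 2/3 stops narrower (darker).
Need 4 2/3 stops brighter from the shutter speed: 1/10 → 1/8 → 1/6 → 1/5 → 1/4 → 0.3 → 0.4 → 0.5 → 0.6 → 0.8 → 1 → 1.3 → 1.6 → 2 → 2.5.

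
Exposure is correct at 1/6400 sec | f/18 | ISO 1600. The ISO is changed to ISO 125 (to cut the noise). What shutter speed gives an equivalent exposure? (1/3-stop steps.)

ISO: 1600 → 1250 → 1000 → 800 → 640 → 500 → 400 → 320 → 250 → 200 → 160 → 125 — 3 2/3 stops lower (darker).
Need 3 2/3 stops brighter from the shutter speed: 1/6400 → 1/5000 → 1/4000 → 1/3200 → 1/2500 → 1/2000 → 1/1600 → 1/1250 → 1/1000 → 1/800 → 1/640 → 1/500.

1/500s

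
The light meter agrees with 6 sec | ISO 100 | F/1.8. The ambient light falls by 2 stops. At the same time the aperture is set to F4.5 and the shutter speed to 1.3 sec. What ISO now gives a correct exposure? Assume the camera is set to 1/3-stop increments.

ISO 12800

Scene light: 2 stops darker.
Aperture: f/1.8 → f/2 → f/2.2 → f/2.5 → f/2.8 → f/3.2 → f/3.5 → f/4 → f/4.5 — 2 2/3 stops narrower (darker).
Shutter speed: 6 → 5 → 4 → 3.2 → 2.5 → 2 → 1.6 → 1.3 — 2 1/3 stops faster (darker).
Net so far: 7 stops darker. ISO: 100 → 125 → 160 → 200 → 250 → 320 → 400 → 500 → 640 → 800 → 1000 → 1250 → 1600 → 2000 → 2500 → 3200 → 4000 → 5000 → 6400 → 8000 → 10000 → 12800.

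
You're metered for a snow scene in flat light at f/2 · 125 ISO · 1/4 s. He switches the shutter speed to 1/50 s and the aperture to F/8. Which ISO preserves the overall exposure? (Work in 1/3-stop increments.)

ISO 25600

Shutter speed: 1/4 → 1/5 → 1/6 → 1/8 → 1/10 → 1/13 → 1/15 → 1/20 → 1/25 → 1/30 → 1/40 → 1/50 — 3 2/3 stops faster (darker).
Aperture: f/2 → f/2.2 → f/2.5 → f/2.8 → f/3.2 → f/3.5 → f/4 → f/4.5 → f/5 → f/5.6 → f/6.3 → f/7.1 → f/8 — 4 stops stopped down (darker).
Net change so far: 7 2/3 stops darker. Offset with the ISO: 125 → 160 → 200 → 250 → 320 → 400 → 500 → 640 → 800 → 1000 → 1250 → 1600 → 2000 → 2500 → 3200 → 4000 → 5000 → 6400 → 8000 → 10000 → 12800 → 16000 → 20000 → 25600.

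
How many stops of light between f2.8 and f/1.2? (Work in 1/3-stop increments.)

2 1/3 stops

f/2.8 → f/2.5 → f/2.2 → f/2 → f/1.8 → f/1.6 → f/1.4 → f/1.2 — count the steps: 7 third-stops = 2 1/3 stops.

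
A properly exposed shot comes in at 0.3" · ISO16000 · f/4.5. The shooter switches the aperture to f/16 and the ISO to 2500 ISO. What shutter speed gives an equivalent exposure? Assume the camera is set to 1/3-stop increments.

Aperture: f/4.5 → f/5 → f/5.6 → f/6.3 → f/7.1 → f/8 → f/9 → f/10 → f/11 → f/13 → f/14 → f/16 — 3 2/3 stops smaller aperture (darker).
ISO: 16000 → 12800 → 10000 → 8000 → 6400 → 5000 → 4000 → 3200 → 2500 — 2 2/3 stops dropped (darker).
Net change so far: 6 1/3 stops darker. Offset with the shutter speed: 0.3 → 0.4 → 0.5 → 0.6 → 0.8 → 1 → 1.3 → 1.6 → 2 → 2.5 → 3.2 → 4 → 5 → 6 → 8 → 10 → 13 → 15 → 20 → 25.

25 s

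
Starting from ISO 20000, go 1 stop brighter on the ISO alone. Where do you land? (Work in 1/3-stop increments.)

ISO: 20000 → 25600 → 32000 → 40000 — 1 stop higher (brighter).

ISO 40000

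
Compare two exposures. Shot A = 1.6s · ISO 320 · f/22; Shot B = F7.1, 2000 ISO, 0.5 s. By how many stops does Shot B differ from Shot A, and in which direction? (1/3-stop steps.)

4 1/3 stops brighter

Aperture: f/22 → f/20 → f/18 → f/16 → f/14 → f/13 → f/11 → f/10 → f/9 → f/8 → f/7.1 — 3 1/3 stops wider (brighter).
Shutter speed: 1.6 → 1.3 → 1 → 0.8 → 0.6 → 0.5 — 1 2/3 stops shorter (darker).
ISO: 320 → 400 → 500 → 640 → 800 → 1000 → 1250 → 1600 → 2000 — 2 2/3 stops raised (brighter).
Net: +3 1/3 −1 2/3 +2 2/3 = +4 1/3 stops.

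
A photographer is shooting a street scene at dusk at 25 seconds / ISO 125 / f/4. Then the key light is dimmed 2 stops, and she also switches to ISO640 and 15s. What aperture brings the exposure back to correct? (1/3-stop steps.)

Scene light: 2 stops darker.
ISO: 125 → 160 → 200 → 250 → 320 → 400 → 500 → 640 — 2 1/3 stops raised (brighter).
Shutter speed: 25 → 20 → 15 — 2/3 stop faster (darker).
Net so far: 1/3 stop darker. Aperture: f/4 → f/3.5.

f/3.5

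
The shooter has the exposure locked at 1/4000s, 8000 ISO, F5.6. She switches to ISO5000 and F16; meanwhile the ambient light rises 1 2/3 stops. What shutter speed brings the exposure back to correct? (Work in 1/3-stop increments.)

1/1000s

Scene light: 1 2/3 stops brighter.
ISO: 8000 → 6400 → 5000 — 2/3 stop lower (darker).
Aperture: f/5.6 → f/6.3 → f/7.1 → f/8 → f/9 → f/10 → f/11 → f/13 → f/14 → f/16 — 3 stops stopped down (darker).
Net so far: 2 stops darker. Shutter speed: 1/4000 → 1/3200 → 1/2500 → 1/2000 → 1/1600 → 1/1250 → 1/1000.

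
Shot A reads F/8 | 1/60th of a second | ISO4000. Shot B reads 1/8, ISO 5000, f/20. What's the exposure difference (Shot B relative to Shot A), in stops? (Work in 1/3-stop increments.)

Aperture: f/8 → f/9 → f/10 → f/11 → f/13 → f/14 → f/16 → f/18 → f/20 — 2 2/3 stops smaller aperture (darker).
Shutter speed: 1/60 → 1/50 → 1/40 → 1/30 → 1/25 → 1/20 → 1/15 → 1/13 → 1/10 → 1/8 — 3 stops slower (brighter).
ISO: 4000 → 5000 — 1/3 stop higher (brighter).
Net: −2 2/3 +3 +1/3 = +2/3 stops.

2/3 stop brighter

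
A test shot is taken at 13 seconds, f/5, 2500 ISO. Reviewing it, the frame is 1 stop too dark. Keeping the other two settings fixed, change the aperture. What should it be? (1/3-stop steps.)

Underexposed by 1 stop → need 1 stop brighter.
Aperture: f/5 → f/4.5 → f/4 → f/3.5.

f/3.5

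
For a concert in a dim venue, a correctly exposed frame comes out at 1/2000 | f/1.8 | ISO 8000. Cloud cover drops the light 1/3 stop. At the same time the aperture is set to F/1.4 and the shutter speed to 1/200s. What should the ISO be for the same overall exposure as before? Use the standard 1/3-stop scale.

ISO 640

Scene light: 1/3 stop darker.
Aperture: f/1.8 → f/1.6 → f/1.4 — 2/3 stop wider (brighter).
Shutter speed: 1/2000 → 1/1600 → 1/1250 → 1/1000 → 1/800 → 1/640 → 1/500 → 1/400 → 1/320 → 1/250 → 1/200 — 3 1/3 stops slower (brighter).
Net so far: 3 2/3 stops brighter. ISO: 8000 → 6400 → 5000 → 4000 → 3200 → 2500 → 2000 → 1600 → 1250 → 1000 → 800 → 640.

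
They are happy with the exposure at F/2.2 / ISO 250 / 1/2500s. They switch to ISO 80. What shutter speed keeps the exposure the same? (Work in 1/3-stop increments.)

1/800s

ISO: 250 → 200 → 160 → 125 → 100 → 80 — 1 2/3 stops lower (darker).
Need 1 2/3 stops brighter from the shutter speed: 1/2500 → 1/2000 → 1/1600 → 1/1250 → 1/1000 → 1/800.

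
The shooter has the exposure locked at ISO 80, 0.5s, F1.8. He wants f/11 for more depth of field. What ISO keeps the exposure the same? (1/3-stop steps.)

ISO 3200

Aperture: f/1.8 → f/2 → f/2.2 → f/2.5 → f/2.8 → f/3.2 → f/3.5 → f/4 → f/4.5 → f/5 → f/5.6 → f/6.3 → f/7.1 → f/8 → f/9 → f/10 → f/11 — 5 1/3 stops narrower (darker).
Need 5 1/3 stops brighter from the ISO: 80 → 100 → 125 → 160 → 200 → 250 → 320 → 400 → 500 → 640 → 800 → 1000 → 1250 → 1600 → 2000 → 2500 → 3200.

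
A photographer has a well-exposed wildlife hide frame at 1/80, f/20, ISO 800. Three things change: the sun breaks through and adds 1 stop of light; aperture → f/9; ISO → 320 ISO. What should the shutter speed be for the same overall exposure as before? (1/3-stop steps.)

Scene light: 1 stop brighter.
Aperture: f/20 → f/18 → f/16 → f/14 → f/13 → f/11 → f/10 → f/9 — 2 1/3 stops larger aperture (brighter).
ISO: 800 → 640 → 500 → 400 → 320 — 1 1/3 stops dropped (darker).
Net so far: 2 stops brighter. Shutter speed: 1/80 → 1/100 → 1/125 → 1/160 → 1/200 → 1/250 → 1/320.

1/320s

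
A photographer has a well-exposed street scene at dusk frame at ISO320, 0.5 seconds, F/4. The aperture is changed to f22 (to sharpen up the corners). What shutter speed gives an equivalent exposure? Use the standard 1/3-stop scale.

15 s

Aperture: f/4 → f/4.5 → f/5 → f/5.6 → f/6.3 → f/7.1 → f/8 → f/9 → f/10 → f/11 → f/13 → f/14 → f/16 → f/18 → f/20 → f/22 — 5 stops stopped down (darker).
Need 5 stops brighter from the shutter speed: 0.5 → 0.6 → 0.8 → 1 → 1.3 → 1.6 → 2 → 2.5 → 3.2 → 4 → 5 → 6 → 8 → 10 → 13 → 15.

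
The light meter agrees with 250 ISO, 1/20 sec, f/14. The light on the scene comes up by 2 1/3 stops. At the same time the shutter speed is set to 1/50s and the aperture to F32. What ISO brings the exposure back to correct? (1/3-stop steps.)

Scene light: 2 1/3 stops brighter.
Shutter speed: 1/20 → 1/25 → 1/30 → 1/40 → 1/50 — 1 1/3 stops faster (darker).
Aperture: f/14 → f/16 → f/18 → f/20 → f/22 → f/25 → f/29 → f/32 — 2 1/3 stops narrower (darker).
Net so far: 1 1/3 stops darker. ISO: 250 → 320 → 400 → 500 → 640.

ISO 640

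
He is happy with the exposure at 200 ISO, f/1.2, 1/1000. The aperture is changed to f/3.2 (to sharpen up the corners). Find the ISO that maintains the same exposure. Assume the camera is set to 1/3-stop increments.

Aperture: f/1.2 → f/1.4 → f/1.6 → f/1.8 → f/2 → f/2.2 → f/2.5 → f/2.8 → f/3.2 — 2 2/3 stops narrower (darker).
Need 2 2/3 stops brighter from the ISO: 200 → 250 → 320 → 400 → 500 → 640 → 800 → 1000 → 1250.

ISO 1250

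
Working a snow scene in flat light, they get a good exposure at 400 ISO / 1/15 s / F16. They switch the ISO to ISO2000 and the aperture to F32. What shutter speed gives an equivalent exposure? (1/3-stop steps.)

1/20s

ISO: 400 → 500 → 640 → 800 → 1000 → 1250 → 1600 → 2000 — 2 1/3 stops higher (brighter).
Aperture: f/16 → f/18 → f/20 → f/22 → f/25 → f/29 → f/32 — 2 stops stopped down (darker).
Net change so far: 1/3 stop brighter. Offset with the shutter speed: 1/15 → 1/20.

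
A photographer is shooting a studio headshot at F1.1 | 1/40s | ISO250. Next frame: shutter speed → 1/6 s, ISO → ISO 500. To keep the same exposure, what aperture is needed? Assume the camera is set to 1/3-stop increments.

f/4

Shutter speed: 1/40 → 1/30 → 1/25 → 1/20 → 1/15 → 1/13 → 1/10 → 1/8 → 1/6 — 2 2/3 stops slower (brighter).
ISO: 250 → 320 → 400 → 500 — 1 stop raised (brighter).
Net change so far: 3 2/3 stops brighter. Offset with the aperture: f/1.1 → f/1.2 → f/1.4 → f/1.6 → f/1.8 → f/2 → f/2.2 → f/2.5 → f/2.8 → f/3.2 → f/3.5 → f/4.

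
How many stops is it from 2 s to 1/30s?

2 → 1 → 1/2 → 1/4 → 1/8 → 1/15 → 1/30 — count the steps: 6 stops.

6 stops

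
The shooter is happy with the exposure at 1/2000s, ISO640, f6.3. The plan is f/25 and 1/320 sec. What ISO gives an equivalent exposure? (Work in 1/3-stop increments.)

Aperture: f/6.3 → f/7.1 → f/8 → f/9 → f/10 → f/11 → f/13 → f/14 → f/16 → f/18 → f/20 → f/22 → f/25 — 4 stops stopped down (darker).
Shutter speed: 1/2000 → 1/1600 → 1/1250 → 1/1000 → 1/800 → 1/640 → 1/500 → 1/400 → 1/320 — 2 2/3 stops slower (brighter).
Net change so far: 1 1/3 stops darker. Offset with the ISO: 640 → 800 → 1000 → 1250 → 1600.

ISO 1600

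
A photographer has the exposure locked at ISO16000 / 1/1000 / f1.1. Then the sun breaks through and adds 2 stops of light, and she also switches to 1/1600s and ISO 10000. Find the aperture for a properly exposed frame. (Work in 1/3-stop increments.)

Scene light: 2 stops brighter.
Shutter speed: 1/1000 → 1/1250 → 1/1600 — 2/3 stop shorter (darker).
ISO: 16000 → 12800 → 10000 — 2/3 stop dropped (darker).
Net so far: 2/3 stop brighter. Aperture: f/1.1 → f/1.2 → f/1.4.

f/1.4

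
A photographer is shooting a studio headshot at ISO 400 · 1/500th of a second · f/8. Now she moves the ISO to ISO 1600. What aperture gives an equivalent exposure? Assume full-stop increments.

f/16

ISO: 400 → 800 → 1600 — 2 stops higher (brighter).
Need 2 stops darker from the aperture: f/8 → f/11 → f/16.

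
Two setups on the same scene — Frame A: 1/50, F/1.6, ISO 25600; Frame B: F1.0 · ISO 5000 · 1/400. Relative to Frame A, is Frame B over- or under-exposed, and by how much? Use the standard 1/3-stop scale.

4 stops darker

Aperture: f/1.6 → f/1.4 → f/1.2 → f/1.1 → f/1.0 — 1 1/3 stops larger aperture (brighter).
Shutter speed: 1/50 → 1/60 → 1/80 → 1/100 → 1/125 → 1/160 → 1/200 → 1/250 → 1/320 → 1/400 — 3 stops shorter (darker).
ISO: 25600 → 20000 → 16000 → 12800 → 10000 → 8000 → 6400 → 5000 — 2 1/3 stops lower (darker).
Net: +1 1/3 −3 −2 1/3 = −4 stops.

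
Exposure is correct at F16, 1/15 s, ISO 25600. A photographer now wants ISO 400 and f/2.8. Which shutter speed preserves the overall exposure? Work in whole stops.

1/8s

ISO: 25600 → 12800 → 6400 → 3200 → 1600 → 800 → 400 — 6 stops lower (darker).
Aperture: f/16 → f/11 → f/8 → f/5.6 → f/4 → f/2.8 — 5 stops wider (brighter).
Net change so far: 1 stop darker. Offset with the shutter speed: 1/15 → 1/8.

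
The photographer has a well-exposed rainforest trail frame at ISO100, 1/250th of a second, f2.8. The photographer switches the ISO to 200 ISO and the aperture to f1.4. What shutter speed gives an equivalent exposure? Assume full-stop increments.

ISO: 100 → 200 — 1 stop higher (brighter).
Aperture: f/2.8 → f/2 → f/1.4 — 2 stops larger aperture (brighter).
Net change so far: 3 stops brighter. Offset with the shutter speed: 1/250 → 1/500 → 1/1000 → 1/2000.

1/2000s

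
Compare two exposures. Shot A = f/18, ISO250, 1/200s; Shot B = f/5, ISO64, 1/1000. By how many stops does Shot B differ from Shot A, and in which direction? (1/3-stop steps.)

2/3 stop darker

Aperture: f/18 → f/16 → f/14 → f/13 → f/11 → f/10 → f/9 → f/8 → f/7.1 → f/6.3 → f/5.6 → f/5 — 3 2/3 stops larger aperture (brighter).
Shutter speed: 1/200 → 1/250 → 1/320 → 1/400 → 1/500 → 1/640 → 1/800 → 1/1000 — 2 1/3 stops faster (darker).
ISO: 250 → 200 → 160 → 125 → 100 → 80 → 64 — 2 stops lower (darker).
Net: +3 2/3 −2 1/3 −2 = −2/3 stops.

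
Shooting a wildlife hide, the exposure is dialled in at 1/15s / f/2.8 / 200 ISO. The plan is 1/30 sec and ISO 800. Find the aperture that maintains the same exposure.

f/4

Shutter speed: 1/15 → 1/30 — 1 stop shorter (darker).
ISO: 200 → 400 → 800 — 2 stops higher (brighter).
Net change so far: 1 stop brighter. Offset with the aperture: f/2.8 → f/4.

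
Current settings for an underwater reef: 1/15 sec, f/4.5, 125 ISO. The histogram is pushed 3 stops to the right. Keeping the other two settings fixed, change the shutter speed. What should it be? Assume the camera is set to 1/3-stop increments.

1/125s

Overexposed by 3 stops → need 3 stops darker.
Shutter speed: 1/15 → 1/20 → 1/25 → 1/30 → 1/40 → 1/50 → 1/60 → 1/80 → 1/100 → 1/125.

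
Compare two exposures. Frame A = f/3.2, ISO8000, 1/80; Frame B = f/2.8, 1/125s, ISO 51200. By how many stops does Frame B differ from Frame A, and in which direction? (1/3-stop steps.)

2 1/3 stops brighter

Aperture: f/3.2 → f/2.8 — 1/3 stop larger aperture (brighter).
Shutter speed: 1/80 → 1/100 → 1/125 — 2/3 stop faster (darker).
ISO: 8000 → 10000 → 12800 → 16000 → 20000 → 25600 → 32000 → 40000 → 51200 — 2 2/3 stops raised (brighter).
Net: +1/3 −2/3 +2 2/3 = +2 1/3 stops.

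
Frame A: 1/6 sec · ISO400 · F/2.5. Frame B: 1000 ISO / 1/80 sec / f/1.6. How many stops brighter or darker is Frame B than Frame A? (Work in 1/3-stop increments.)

1 stop darker

Aperture: f/2.5 → f/2.2 → f/2 → f/1.8 → f/1.6 — 1 1/3 stops larger aperture (brighter).
Shutter speed: 1/6 → 1/8 → 1/10 → 1/13 → 1/15 → 1/20 → 1/25 → 1/30 → 1/40 → 1/50 → 1/60 → 1/80 — 3 2/3 stops shorter (darker).
ISO: 400 → 500 → 640 → 800 → 1000 — 1 1/3 stops higher (brighter).
Net: +1 1/3 −3 2/3 +1 1/3 = −1 stop.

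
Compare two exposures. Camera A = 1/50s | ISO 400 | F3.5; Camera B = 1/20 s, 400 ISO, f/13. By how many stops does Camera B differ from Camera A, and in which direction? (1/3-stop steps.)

Aperture: f/3.5 → f/4 → f/4.5 → f/5 → f/5.6 → f/6.3 → f/7.1 → f/8 → f/9 → f/10 → f/11 → f/13 — 3 2/3 stops stopped down (darker).
Shutter speed: 1/50 → 1/40 → 1/30 → 1/25 → 1/20 — 1 1/3 stops slower (brighter).
ISO: unchanged.
Net: −3 2/3 +1 1/3 = −2 1/3 stops.

2 1/3 stops darker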